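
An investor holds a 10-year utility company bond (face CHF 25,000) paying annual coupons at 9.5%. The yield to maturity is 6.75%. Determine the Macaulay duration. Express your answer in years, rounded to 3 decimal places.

Periodic yield y = 0.0675. Discount each cash flow and weight by its year:
  t   CF        PV=CF/(1+0.0675)^t    t·PV
  1     2,375.00     2,224.8244     2,224.8244
  2     2,375.00     2,084.1446     4,168.2892
  3     2,375.00     1,952.3603     5,857.0808
  4     2,375.00     1,828.9089     7,315.6357
  5     2,375.00     1,713.2636     8,566.3181
  6     2,375.00     1,604.9308     9,629.5848
  7     2,375.00     1,503.4481    10,524.1364
  8     2,375.00     1,408.3823    11,267.0580
  9     2,375.00     1,319.3276    11,873.9488
  10   27,375.00    14,245.4211   142,454.2107
  Σ                 29,885.0116   213,881.0870
Price P = Σ PV = 29,885.0116.
Macaulay duration = Σ(t·PV) / P = 213,881.0870 / 29,885.0116 = 7.15680 years.

7.157 years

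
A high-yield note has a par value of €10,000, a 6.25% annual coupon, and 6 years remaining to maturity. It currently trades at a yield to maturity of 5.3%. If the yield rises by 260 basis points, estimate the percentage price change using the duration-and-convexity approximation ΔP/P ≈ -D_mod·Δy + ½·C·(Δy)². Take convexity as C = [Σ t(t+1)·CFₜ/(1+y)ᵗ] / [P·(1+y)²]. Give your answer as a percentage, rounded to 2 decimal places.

With y = 0.053:
  t   CF        PV=CF/(1+0.053)^t    t·PV        t(t+1)·PV
  1       625.00       593.5423       593.5423       1,187.0845
  2       625.00       563.6679     1,127.3357       3,382.0072
  3       625.00       535.2971     1,605.8913       6,423.5654
  4       625.00       508.3543     2,033.4173      10,167.0867
  5       625.00       482.7677     2,413.8383      14,483.0295
  6    10,625.00     7,793.9697    46,763.8180     327,346.7263
  Σ                 10,477.5989    54,537.8430     362,989.4996
P = 10,477.5989; D_Mac = 5.20519 yrs; D_mod = 4.94320 yrs; C = 31.24464.
Duration effect: -4.94320 × (+0.026) = -0.128523
Convexity effect: 0.5 × 31.24464 × (0.026)² = +0.0105607
ΔP/P ≈ -0.128523 + 0.0105607 = -0.117962 = -11.7962%.

-11.80%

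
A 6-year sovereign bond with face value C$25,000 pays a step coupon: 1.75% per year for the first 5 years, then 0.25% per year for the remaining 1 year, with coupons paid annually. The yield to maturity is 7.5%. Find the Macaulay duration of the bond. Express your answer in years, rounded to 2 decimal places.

5.69 years

Periodic yield y = 0.075. Discount each cash flow and weight by its year:
  t   CF        PV=CF/(1+0.075)^t    t·PV
  1       437.50       406.9767       406.9767
  2       437.50       378.5830       757.1660
  3       437.50       352.1702     1,056.5107
  4       437.50       327.6002     1,310.4009
  5       437.50       304.7444     1,523.7220
  6    25,062.50    16,239.5356    97,437.2133
  Σ                 18,009.6102   102,491.9898
Price P = Σ PV = 18,009.6102.
Macaulay duration = Σ(t·PV) / P = 102,491.9898 / 18,009.6102 = 5.69096 years.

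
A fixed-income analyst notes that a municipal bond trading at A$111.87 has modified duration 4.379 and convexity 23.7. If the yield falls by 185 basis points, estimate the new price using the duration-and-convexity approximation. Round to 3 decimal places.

Duration effect: -D_mod·Δy = -4.379 × (-0.0185) = +0.0810115
Convexity effect: ½·C·(Δy)² = 0.5 × 23.7 × (-0.0185)² = +0.0040556625
ΔP/P ≈ +0.0810115 + 0.0040556625 = +0.0850671625
New price ≈ 111.87 × (1 + 0.0850671625) = 121.386463468875.

A$121.386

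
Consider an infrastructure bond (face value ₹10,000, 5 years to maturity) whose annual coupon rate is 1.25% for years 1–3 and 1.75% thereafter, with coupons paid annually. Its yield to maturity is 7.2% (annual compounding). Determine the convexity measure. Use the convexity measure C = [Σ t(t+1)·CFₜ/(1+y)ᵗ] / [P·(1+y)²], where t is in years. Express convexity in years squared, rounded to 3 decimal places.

25.078

With y = 0.072:
  t   CF        PV=CF/(1+0.072)^t    t·PV        t(t+1)·PV
  1       125.00       116.6045       116.6045         233.2090
  2       125.00       108.7728       217.5457         652.6370
  3       125.00       101.4672       304.4016       1,217.6063
  4       175.00       132.5131       530.0525       2,650.2626
  5    10,175.00     7,187.2126    35,936.0630     215,616.3778
  Σ                  7,646.5702    37,104.6672     220,370.0926
P = 7,646.5702.
Convexity = Σ t(t+1)·PV / [P·(1+y)²] = 220,370.0926 / (7,646.5702 × 1.149184) = 25.07820.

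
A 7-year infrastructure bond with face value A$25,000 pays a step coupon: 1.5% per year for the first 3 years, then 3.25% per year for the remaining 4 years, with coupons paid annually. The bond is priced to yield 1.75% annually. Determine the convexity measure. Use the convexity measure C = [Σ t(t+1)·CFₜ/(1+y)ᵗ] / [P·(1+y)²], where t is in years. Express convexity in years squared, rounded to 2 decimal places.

With y = 0.0175:
  t   CF        PV=CF/(1+0.0175)^t    t·PV        t(t+1)·PV
  1       375.00       368.5504       368.5504         737.1007
  2       375.00       362.2117       724.4233       2,173.2700
  3       375.00       355.9820     1,067.9459       4,271.7838
  4       812.50       758.0288     3,032.1151      15,160.5757
  5       812.50       744.9914     3,724.9572      22,349.7431
  6       812.50       732.1783     4,393.0699      30,751.4892
  7    25,812.50    22,860.6800   160,024.7597   1,280,198.0777
  Σ                 26,182.6225   173,335.8216   1,355,642.0402
P = 26,182.6225.
Convexity = Σ t(t+1)·PV / [P·(1+y)²] = 1,355,642.0402 / (26,182.6225 × 1.035306) = 50.01071.

50.01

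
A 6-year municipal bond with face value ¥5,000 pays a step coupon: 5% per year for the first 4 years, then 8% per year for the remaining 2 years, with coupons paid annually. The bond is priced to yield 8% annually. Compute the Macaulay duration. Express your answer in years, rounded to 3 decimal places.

5.278 years

Periodic yield y = 0.08. Discount each cash flow and weight by its year:
  t   CF        PV=CF/(1+0.08)^t    t·PV
  1       250.00       231.4815       231.4815
  2       250.00       214.3347       428.6694
  3       250.00       198.4581       595.3742
  4       250.00       183.7575       735.0299
  5       400.00       272.2333     1,361.1664
  6     5,400.00     3,402.9160    20,417.4959
  Σ                  4,503.1810    23,769.2172
Price P = Σ PV = 4,503.1810.
Macaulay duration = Σ(t·PV) / P = 23,769.2172 / 4,503.1810 = 5.27832 years.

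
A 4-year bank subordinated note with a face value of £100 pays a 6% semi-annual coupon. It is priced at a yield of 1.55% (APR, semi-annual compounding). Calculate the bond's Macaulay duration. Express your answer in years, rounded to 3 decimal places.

Periodic yield y = 0.00775. Discount each cash flow and weight by its period:
  t   CF        PV=CF/(1+0.00775)^t    t·PV
  1         3.00         2.9769         2.9769
  2         3.00         2.9540         5.9081
  3         3.00         2.9313         8.7940
  4         3.00         2.9088        11.6351
  5         3.00         2.8864        14.4320
  6         3.00         2.8642        17.1852
  7         3.00         2.8422        19.8953
  8       103.00        96.8311       774.6486
  Σ                    117.1949       855.4752
Price P = Σ PV = 117.1949.
Macaulay duration = Σ(t·PV) / P = 855.4752 / 117.1949 = 7.29959 half-year periods.
In years: 7.29959 / 2 = 3.64980 years.

3.650 years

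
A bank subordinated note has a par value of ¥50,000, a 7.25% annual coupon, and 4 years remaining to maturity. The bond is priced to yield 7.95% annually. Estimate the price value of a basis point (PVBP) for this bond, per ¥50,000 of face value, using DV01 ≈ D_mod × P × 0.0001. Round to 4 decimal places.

Periodic yield y = 0.0795.
  t   CF        PV=CF/(1+0.0795)^t    t·PV
  1     3,625.00     3,358.0361     3,358.0361
  2     3,625.00     3,110.7329     6,221.4657
  3     3,625.00     2,881.6423     8,644.9269
  4    53,625.00    39,489.0530   157,956.2119
  Σ                 48,839.4643   176,180.6406
P = 48,839.4643; D_Mac = 3.60734 yrs; D_mod = 3.34168 yrs.
DV01 ≈ 3.34168 × 48,839.4643 × 0.0001 = 16.320578.

¥16.3206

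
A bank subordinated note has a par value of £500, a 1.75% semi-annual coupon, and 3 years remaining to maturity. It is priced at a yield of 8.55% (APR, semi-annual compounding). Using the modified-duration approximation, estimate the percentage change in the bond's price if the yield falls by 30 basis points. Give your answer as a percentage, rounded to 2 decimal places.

+0.84%

Periodic yield y = 0.04275. Modified duration first:
  t   CF        PV=CF/(1+0.04275)^t    t·PV
  1        4.375         4.1956         4.1956
  2        4.375         4.0236         8.0473
  3        4.375         3.8587        11.5760
  4        4.375         3.7005        14.8019
  5        4.375         3.5488        17.7438
  6      504.375       392.3488     2,354.0930
  Σ                    411.6760     2,410.4576
P = 411.6760; D_Mac = 5.85523 half-year periods = 2.92761 yrs; D_mod = 2.92761/(1+0.04275) = 2.80759 yrs.
ΔP/P ≈ -D_mod · Δy = -2.80759 × (-0.003) = +0.008423 = +0.8423%.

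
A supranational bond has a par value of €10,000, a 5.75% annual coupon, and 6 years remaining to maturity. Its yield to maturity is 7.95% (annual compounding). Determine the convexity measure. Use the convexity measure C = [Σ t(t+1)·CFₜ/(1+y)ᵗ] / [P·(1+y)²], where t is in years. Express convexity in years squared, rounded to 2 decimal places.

With y = 0.0795:
  t   CF        PV=CF/(1+0.0795)^t    t·PV        t(t+1)·PV
  1       575.00       532.6540       532.6540       1,065.3080
  2       575.00       493.4266       986.8532       2,960.5596
  3       575.00       457.0881     1,371.2643       5,485.0571
  4       575.00       423.4257     1,693.7030       8,468.5149
  5       575.00       392.2425     1,961.2123      11,767.2740
  6    10,575.00     6,682.5851    40,095.5104     280,668.5729
  Σ                  8,981.4220    46,641.1972     310,415.2864
P = 8,981.4220.
Convexity = Σ t(t+1)·PV / [P·(1+y)²] = 310,415.2864 / (8,981.4220 × 1.165320) = 29.65874.

29.66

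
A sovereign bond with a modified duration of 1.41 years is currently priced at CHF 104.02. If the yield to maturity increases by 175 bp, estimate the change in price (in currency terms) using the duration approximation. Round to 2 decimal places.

Duration approximation: ΔP/P ≈ -D_mod · Δy = -1.41 × (+0.0175) = -0.024675.
ΔP ≈ 104.02 × (-0.024675) = -2.5666935.

-CHF 2.57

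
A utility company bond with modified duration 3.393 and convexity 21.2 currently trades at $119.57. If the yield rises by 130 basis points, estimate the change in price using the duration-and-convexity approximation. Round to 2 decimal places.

-$5.06

Duration effect: -D_mod·Δy = -3.393 × (+0.013) = -0.044109
Convexity effect: ½·C·(Δy)² = 0.5 × 21.2 × (0.013)² = +0.0017914
ΔP/P ≈ -0.044109 + 0.0017914 = -0.0423176
ΔP ≈ 119.57 × (-0.0423176) = -5.059915432.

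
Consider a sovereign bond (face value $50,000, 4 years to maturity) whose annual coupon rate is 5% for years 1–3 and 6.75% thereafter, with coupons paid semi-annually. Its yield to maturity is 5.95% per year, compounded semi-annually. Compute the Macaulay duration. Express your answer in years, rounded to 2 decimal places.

3.67 years

Periodic yield y = 0.02975. Discount each cash flow and weight by its period:
  t   CF        PV=CF/(1+0.02975)^t    t·PV
  1     1,250.00     1,213.8869     1,213.8869
  2     1,250.00     1,178.8171     2,357.6341
  3     1,250.00     1,144.7604     3,434.2813
  4     1,250.00     1,111.6877     4,446.7509
  5     1,250.00     1,079.5705     5,397.8525
  6     1,250.00     1,048.3812     6,290.2870
  7     1,687.50     1,374.4254     9,620.9779
  8    51,687.50    40,881.9047   327,055.2379
  Σ                 49,033.4339   359,816.9085
Price P = Σ PV = 49,033.4339.
Macaulay duration = Σ(t·PV) / P = 359,816.9085 / 49,033.4339 = 7.33820 half-year periods.
In years: 7.33820 / 2 = 3.66910 years.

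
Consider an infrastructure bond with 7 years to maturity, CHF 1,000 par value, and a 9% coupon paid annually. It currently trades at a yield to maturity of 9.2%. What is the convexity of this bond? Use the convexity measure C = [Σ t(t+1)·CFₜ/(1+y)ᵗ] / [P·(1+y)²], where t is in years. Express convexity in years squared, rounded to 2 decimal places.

33.58

With y = 0.092:
  t   CF        PV=CF/(1+0.092)^t    t·PV        t(t+1)·PV
  1        90.00        82.4176        82.4176         164.8352
  2        90.00        75.4740       150.9480         452.8439
  3        90.00        69.1154       207.3461         829.3844
  4        90.00        63.2925       253.1698       1,265.8491
  5        90.00        57.9601       289.8006       1,738.8038
  6        90.00        53.0770       318.4622       2,229.2356
  7     1,090.00       588.6647     4,120.6532      32,965.2259
  Σ                    990.0013     5,422.7975      39,646.1778
P = 990.0013.
Convexity = Σ t(t+1)·PV / [P·(1+y)²] = 39,646.1778 / (990.0013 × 1.192464) = 33.58306.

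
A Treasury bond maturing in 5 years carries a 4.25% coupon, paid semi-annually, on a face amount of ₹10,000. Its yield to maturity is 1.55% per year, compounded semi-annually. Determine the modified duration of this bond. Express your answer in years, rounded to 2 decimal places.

4.55 years

Periodic yield y = 0.00775. First find Macaulay duration:
  t   CF        PV=CF/(1+0.00775)^t    t·PV
  1       212.50       210.8658       210.8658
  2       212.50       209.2441       418.4883
  3       212.50       207.6350       622.9049
  4       212.50       206.0382       824.1527
  5       212.50       204.4537     1,022.2683
  6       212.50       202.8813     1,217.2880
  7       212.50       201.3211     1,409.2477
  8       212.50       199.7729     1,598.1829
  9       212.50       198.2365     1,784.1287
  10   10,212.50     9,453.7476    94,537.4756
  Σ                 11,294.1961   103,645.0029
P = 11,294.1961; Macaulay duration = 103,645.0029 / 11,294.1961 = 9.17684 half-year periods = 4.58842 years.
Modified duration = D_Mac / (1 + y) = 4.58842 / 1.00775 = 4.55313 years.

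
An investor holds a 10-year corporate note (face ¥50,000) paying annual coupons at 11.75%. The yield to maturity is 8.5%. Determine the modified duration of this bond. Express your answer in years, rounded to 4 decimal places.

6.1912 years

Periodic yield y = 0.085. First find Macaulay duration:
  t   CF        PV=CF/(1+0.085)^t    t·PV
  1     5,875.00     5,414.7465     5,414.7465
  2     5,875.00     4,990.5498     9,981.0996
  3     5,875.00     4,599.5851    13,798.7552
  4     5,875.00     4,239.2489    16,956.9957
  5     5,875.00     3,907.1419    19,535.7093
  6     5,875.00     3,601.0524    21,606.3144
  7     5,875.00     3,318.9423    23,232.5962
  8     5,875.00     3,058.9330    24,471.4640
  9     5,875.00     2,819.2931    25,373.6378
  10   55,875.00    24,712.6976   247,126.9757
  Σ                 60,662.1906   407,498.2945
P = 60,662.1906; Macaulay duration = 407,498.2945 / 60,662.1906 = 6.71750 years.
Modified duration = D_Mac / (1 + y) = 6.71750 / 1.085 = 6.19124 years.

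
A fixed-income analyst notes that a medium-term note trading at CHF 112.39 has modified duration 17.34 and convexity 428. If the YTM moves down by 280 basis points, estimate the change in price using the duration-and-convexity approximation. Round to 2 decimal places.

Duration effect: -D_mod·Δy = -17.34 × (-0.028) = +0.485520
Convexity effect: ½·C·(Δy)² = 0.5 × 428 × (-0.028)² = +0.1677760
ΔP/P ≈ +0.485520 + 0.1677760 = +0.653296
ΔP ≈ 112.39 × (+0.653296) = +73.42393744.

+CHF 73.42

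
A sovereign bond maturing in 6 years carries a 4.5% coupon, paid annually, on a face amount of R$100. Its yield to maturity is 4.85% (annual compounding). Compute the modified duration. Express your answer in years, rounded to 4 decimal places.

5.1345 years

Periodic yield y = 0.0485. First find Macaulay duration:
  t   CF        PV=CF/(1+0.0485)^t    t·PV
  1         4.50         4.2918         4.2918
  2         4.50         4.0933         8.1866
  3         4.50         3.9040        11.7119
  4         4.50         3.7234        14.8936
  5         4.50         3.5512        17.7558
  6       104.50        78.6513       471.9076
  Σ                     98.2150       528.7473
P = 98.2150; Macaulay duration = 528.7473 / 98.2150 = 5.38357 years.
Modified duration = D_Mac / (1 + y) = 5.38357 / 1.0485 = 5.13455 years.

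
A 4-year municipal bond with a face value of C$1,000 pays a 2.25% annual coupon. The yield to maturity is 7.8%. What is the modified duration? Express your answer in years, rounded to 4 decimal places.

3.5748 years

Periodic yield y = 0.078. First find Macaulay duration:
  t   CF        PV=CF/(1+0.078)^t    t·PV
  1        22.50        20.8720        20.8720
  2        22.50        19.3618        38.7235
  3        22.50        17.9608        53.8825
  4     1,022.50       757.1611     3,028.6443
  Σ                    815.3556     3,142.1222
P = 815.3556; Macaulay duration = 3,142.1222 / 815.3556 = 3.85368 years.
Modified duration = D_Mac / (1 + y) = 3.85368 / 1.078 = 3.57485 years.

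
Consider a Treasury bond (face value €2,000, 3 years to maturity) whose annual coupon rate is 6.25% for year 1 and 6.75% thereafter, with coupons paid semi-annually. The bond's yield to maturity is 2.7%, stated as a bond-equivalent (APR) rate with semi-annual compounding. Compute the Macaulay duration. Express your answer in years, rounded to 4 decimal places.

Periodic yield y = 0.0135. Discount each cash flow and weight by its period:
  t   CF        PV=CF/(1+0.0135)^t    t·PV
  1        62.50        61.6675        61.6675
  2        62.50        60.8461       121.6921
  3        67.50        64.8384       194.5153
  4        67.50        63.9748       255.8991
  5        67.50        63.1226       315.6131
  6     2,067.50     1,907.6689    11,446.0134
  Σ                  2,222.1183    12,395.4005
Price P = Σ PV = 2,222.1183.
Macaulay duration = Σ(t·PV) / P = 12,395.4005 / 2,222.1183 = 5.57819 half-year periods.
In years: 5.57819 / 2 = 2.78910 years.

2.7891 years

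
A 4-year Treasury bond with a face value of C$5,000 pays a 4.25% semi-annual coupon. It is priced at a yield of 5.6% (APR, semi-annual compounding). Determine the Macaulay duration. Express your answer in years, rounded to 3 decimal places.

Periodic yield y = 0.028. Discount each cash flow and weight by its period:
  t   CF        PV=CF/(1+0.028)^t    t·PV
  1       106.25       103.3560       103.3560
  2       106.25       100.5409       201.0818
  3       106.25        97.8024       293.4073
  4       106.25        95.1385       380.5542
  5       106.25        92.5472       462.7361
  6       106.25        90.0265       540.1589
  7       106.25        87.5744       613.0208
  8     5,106.25     4,094.0878    32,752.7027
  Σ                  4,761.0738    35,347.0177
Price P = Σ PV = 4,761.0738.
Macaulay duration = Σ(t·PV) / P = 35,347.0177 / 4,761.0738 = 7.42417 half-year periods.
In years: 7.42417 / 2 = 3.71208 years.

3.712 years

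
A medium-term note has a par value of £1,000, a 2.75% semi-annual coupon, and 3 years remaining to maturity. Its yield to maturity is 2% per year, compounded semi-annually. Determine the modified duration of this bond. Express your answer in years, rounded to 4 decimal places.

2.8727 years

Periodic yield y = 0.01. First find Macaulay duration:
  t   CF        PV=CF/(1+0.01)^t    t·PV
  1        13.75        13.6139        13.6139
  2        13.75        13.4791        26.9581
  3        13.75        13.3456        40.0368
  4        13.75        13.2135        52.8539
  5        13.75        13.0827        65.4133
  6     1,013.75       954.9984     5,729.9901
  Σ                  1,021.7330     5,928.8662
P = 1,021.7330; Macaulay duration = 5,928.8662 / 1,021.7330 = 5.80275 half-year periods = 2.90138 years.
Modified duration = D_Mac / (1 + y) = 2.90138 / 1.01 = 2.87265 years.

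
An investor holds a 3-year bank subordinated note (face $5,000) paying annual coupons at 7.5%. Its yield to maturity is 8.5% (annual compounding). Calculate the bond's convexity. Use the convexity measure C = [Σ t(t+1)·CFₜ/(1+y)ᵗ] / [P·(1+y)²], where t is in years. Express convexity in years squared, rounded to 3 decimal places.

With y = 0.085:
  t   CF        PV=CF/(1+0.085)^t    t·PV        t(t+1)·PV
  1       375.00       345.6221       345.6221         691.2442
  2       375.00       318.5457       637.0915       1,911.2744
  3     5,375.00     4,208.1310    12,624.3931      50,497.5723
  Σ                  4,872.2989    13,607.1067      53,100.0910
P = 4,872.2989.
Convexity = Σ t(t+1)·PV / [P·(1+y)²] = 53,100.0910 / (4,872.2989 × 1.177225) = 9.25767.

9.258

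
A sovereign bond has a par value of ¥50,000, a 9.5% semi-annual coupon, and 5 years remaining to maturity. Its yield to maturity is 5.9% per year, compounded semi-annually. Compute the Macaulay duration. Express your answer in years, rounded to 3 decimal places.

Periodic yield y = 0.0295. Discount each cash flow and weight by its period:
  t   CF        PV=CF/(1+0.0295)^t    t·PV
  1     2,375.00     2,306.9451     2,306.9451
  2     2,375.00     2,240.8403     4,481.6807
  3     2,375.00     2,176.6298     6,529.8893
  4     2,375.00     2,114.2591     8,457.0364
  5     2,375.00     2,053.6757    10,268.3784
  6     2,375.00     1,994.8282    11,968.9695
  7     2,375.00     1,937.6671    13,563.6694
  8     2,375.00     1,882.1438    15,057.1506
  9     2,375.00     1,828.2116    16,453.9042
  10   52,375.00    39,161.6089   391,616.0895
  Σ                 57,696.8096   480,703.7130
Price P = Σ PV = 57,696.8096.
Macaulay duration = Σ(t·PV) / P = 480,703.7130 / 57,696.8096 = 8.33155 half-year periods.
In years: 8.33155 / 2 = 4.16577 years.

4.166 years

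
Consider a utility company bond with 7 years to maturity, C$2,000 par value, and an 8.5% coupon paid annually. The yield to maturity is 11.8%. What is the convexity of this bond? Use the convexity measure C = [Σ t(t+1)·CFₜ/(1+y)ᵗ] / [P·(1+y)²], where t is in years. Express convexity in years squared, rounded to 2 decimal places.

With y = 0.118:
  t   CF        PV=CF/(1+0.118)^t    t·PV        t(t+1)·PV
  1       170.00       152.0572       152.0572         304.1145
  2       170.00       136.0083       272.0165         816.0496
  3       170.00       121.6532       364.9596       1,459.8383
  4       170.00       108.8132       435.2529       2,176.2646
  5       170.00        97.3285       486.6424       2,919.8541
  6       170.00        87.0559       522.3353       3,656.3469
  7     2,170.00       993.9559     6,957.6912      55,661.5295
  Σ                  1,696.8722     9,190.9551      66,993.9976
P = 1,696.8722.
Convexity = Σ t(t+1)·PV / [P·(1+y)²] = 66,993.9976 / (1,696.8722 × 1.249924) = 31.58662.

31.59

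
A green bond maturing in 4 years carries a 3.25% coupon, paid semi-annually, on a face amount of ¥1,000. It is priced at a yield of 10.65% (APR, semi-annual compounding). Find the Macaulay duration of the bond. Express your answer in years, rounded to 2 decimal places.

Periodic yield y = 0.05325. Discount each cash flow and weight by its period:
  t   CF        PV=CF/(1+0.05325)^t    t·PV
  1        16.25        15.4284        15.4284
  2        16.25        14.6484        29.2968
  3        16.25        13.9078        41.7235
  4        16.25        13.2047        52.8187
  5        16.25        12.5371        62.6853
  6        16.25        11.9032        71.4193
  7        16.25        11.3014        79.1100
  8     1,016.25       671.0406     5,368.3250
  Σ                    763.9717     5,720.8070
Price P = Σ PV = 763.9717.
Macaulay duration = Σ(t·PV) / P = 5,720.8070 / 763.9717 = 7.48824 half-year periods.
In years: 7.48824 / 2 = 3.74412 years.

3.74 years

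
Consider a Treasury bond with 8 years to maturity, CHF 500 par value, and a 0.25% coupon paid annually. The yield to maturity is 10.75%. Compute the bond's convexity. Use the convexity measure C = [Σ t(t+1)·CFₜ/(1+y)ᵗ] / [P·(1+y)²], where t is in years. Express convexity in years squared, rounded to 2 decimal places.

With y = 0.1075:
  t   CF        PV=CF/(1+0.1075)^t    t·PV        t(t+1)·PV
  1         1.25         1.1287         1.1287           2.2573
  2         1.25         1.0191         2.0382           6.1147
  3         1.25         0.9202         2.7606          11.0423
  4         1.25         0.8309         3.3235          16.6175
  5         1.25         0.7502         3.7511          22.5067
  6         1.25         0.6774         4.0644          28.4510
  7         1.25         0.6117         4.2816          34.2525
  8       501.25       221.4647     1,771.7176      15,945.4582
  Σ                    227.4028     1,793.0656      16,066.7002
P = 227.4028.
Convexity = Σ t(t+1)·PV / [P·(1+y)²] = 16,066.7002 / (227.4028 × 1.226556) = 57.60277.

57.60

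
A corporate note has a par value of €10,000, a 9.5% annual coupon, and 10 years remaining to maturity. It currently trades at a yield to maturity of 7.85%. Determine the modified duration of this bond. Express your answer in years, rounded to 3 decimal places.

Periodic yield y = 0.0785. First find Macaulay duration:
  t   CF        PV=CF/(1+0.0785)^t    t·PV
  1       950.00       880.8530       880.8530
  2       950.00       816.7390     1,633.4780
  3       950.00       757.2916     2,271.8749
  4       950.00       702.1712     2,808.6848
  5       950.00       651.0628     3,255.3138
  6       950.00       603.6743     3,622.0460
  7       950.00       559.7351     3,918.1459
  8       950.00       518.9941     4,151.9527
  9       950.00       481.2184     4,330.9660
  10   10,950.00     5,142.9538    51,429.5382
  Σ                 11,114.6934    78,302.8533
P = 11,114.6934; Macaulay duration = 78,302.8533 / 11,114.6934 = 7.04499 years.
Modified duration = D_Mac / (1 + y) = 7.04499 / 1.0785 = 6.53221 years.

6.532 years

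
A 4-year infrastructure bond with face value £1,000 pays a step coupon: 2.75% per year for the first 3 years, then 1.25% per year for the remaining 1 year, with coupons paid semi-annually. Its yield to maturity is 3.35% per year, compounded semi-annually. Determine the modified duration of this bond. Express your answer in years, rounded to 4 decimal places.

Periodic yield y = 0.01675. First find Macaulay duration:
  t   CF        PV=CF/(1+0.01675)^t    t·PV
  1        13.75        13.5235        13.5235
  2        13.75        13.3007        26.6014
  3        13.75        13.0816        39.2447
  4        13.75        12.8661        51.4643
  5        13.75        12.6541        63.2706
  6        13.75        12.4457        74.6739
  7         6.25         5.5639        38.9474
  8     1,006.25       881.0335     7,048.2684
  Σ                    964.4691     7,355.9942
P = 964.4691; Macaulay duration = 7,355.9942 / 964.4691 = 7.62699 half-year periods = 3.81349 years.
Modified duration = D_Mac / (1 + y) = 3.81349 / 1.01675 = 3.75067 years.

3.7507 years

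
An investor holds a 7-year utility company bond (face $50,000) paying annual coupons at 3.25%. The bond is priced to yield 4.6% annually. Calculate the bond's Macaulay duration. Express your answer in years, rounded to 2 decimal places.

Periodic yield y = 0.046. Discount each cash flow and weight by its year:
  t   CF        PV=CF/(1+0.046)^t    t·PV
  1     1,625.00     1,553.5373     1,553.5373
  2     1,625.00     1,485.2173     2,970.4346
  3     1,625.00     1,419.9018     4,259.7054
  4     1,625.00     1,357.4587     5,429.8348
  5     1,625.00     1,297.7617     6,488.8083
  6     1,625.00     1,240.6899     7,444.1396
  7    51,625.00    37,682.3755   263,776.6285
  Σ                 46,036.9422   291,923.0885
Price P = Σ PV = 46,036.9422.
Macaulay duration = Σ(t·PV) / P = 291,923.0885 / 46,036.9422 = 6.34106 years.

6.34 years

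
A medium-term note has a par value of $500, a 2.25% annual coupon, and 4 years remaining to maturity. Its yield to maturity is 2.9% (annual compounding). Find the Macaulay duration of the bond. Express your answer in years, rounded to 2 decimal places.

3.87 years

Periodic yield y = 0.029. Discount each cash flow and weight by its year:
  t   CF        PV=CF/(1+0.029)^t    t·PV
  1        11.25        10.9329        10.9329
  2        11.25        10.6248        21.2496
  3        11.25        10.3254        30.9762
  4       511.25       456.0073     1,824.0293
  Σ                    487.8905     1,887.1881
Price P = Σ PV = 487.8905.
Macaulay duration = Σ(t·PV) / P = 1,887.1881 / 487.8905 = 3.86806 years.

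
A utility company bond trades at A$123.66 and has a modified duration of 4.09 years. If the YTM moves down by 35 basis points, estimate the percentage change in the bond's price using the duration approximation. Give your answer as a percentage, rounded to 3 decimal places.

Duration approximation: ΔP/P ≈ -D_mod · Δy = -4.09 × (-0.0035) = +0.014315.
As a percentage: +1.4315%.

+1.432%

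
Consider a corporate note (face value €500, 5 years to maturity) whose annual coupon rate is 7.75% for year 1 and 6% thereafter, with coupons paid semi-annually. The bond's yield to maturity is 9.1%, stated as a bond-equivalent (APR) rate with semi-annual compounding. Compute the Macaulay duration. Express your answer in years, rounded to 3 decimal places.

4.278 years

Periodic yield y = 0.0455. Discount each cash flow and weight by its period:
  t   CF        PV=CF/(1+0.0455)^t    t·PV
  1       19.375        18.5318        18.5318
  2       19.375        17.7253        35.4506
  3       15.000        13.1256        39.3768
  4       15.000        12.5544        50.2175
  5       15.000        12.0080        60.0401
  6       15.000        11.4854        68.9125
  7       15.000        10.9856        76.8991
  8       15.000        10.5075        84.0599
  9       15.000        10.0502        90.4518
  10     515.000       330.0402     3,300.4021
  Σ                    447.0140     3,824.3422
Price P = Σ PV = 447.0140.
Macaulay duration = Σ(t·PV) / P = 3,824.3422 / 447.0140 = 8.55531 half-year periods.
In years: 8.55531 / 2 = 4.27765 years.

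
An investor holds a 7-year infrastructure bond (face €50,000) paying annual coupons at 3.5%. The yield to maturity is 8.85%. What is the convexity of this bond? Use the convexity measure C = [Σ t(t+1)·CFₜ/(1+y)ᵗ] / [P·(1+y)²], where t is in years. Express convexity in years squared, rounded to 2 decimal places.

40.10

With y = 0.0885:
  t   CF        PV=CF/(1+0.0885)^t    t·PV        t(t+1)·PV
  1     1,750.00     1,607.7170     1,607.7170       3,215.4341
  2     1,750.00     1,477.0023     2,954.0047       8,862.0140
  3     1,750.00     1,356.9153     4,070.7460      16,282.9839
  4     1,750.00     1,246.5919     4,986.3678      24,931.8388
  5     1,750.00     1,145.2383     5,726.1917      34,357.1504
  6     1,750.00     1,052.1253     6,312.7516      44,189.2610
  7    51,750.00    28,583.2311   200,082.6176   1,600,660.9410
  Σ                 36,468.8213   225,740.3964   1,732,499.6233
P = 36,468.8213.
Convexity = Σ t(t+1)·PV / [P·(1+y)²] = 1,732,499.6233 / (36,468.8213 × 1.184832) = 40.09540.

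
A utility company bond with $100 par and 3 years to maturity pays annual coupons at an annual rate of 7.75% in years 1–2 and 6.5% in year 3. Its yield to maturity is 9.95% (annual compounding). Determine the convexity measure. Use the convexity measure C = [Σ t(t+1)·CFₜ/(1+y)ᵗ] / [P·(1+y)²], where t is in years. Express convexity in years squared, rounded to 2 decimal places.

8.96

With y = 0.0995:
  t   CF        PV=CF/(1+0.0995)^t    t·PV        t(t+1)·PV
  1         7.75         7.0487         7.0487          14.0973
  2         7.75         6.4108        12.8216          38.4647
  3       106.50        80.1242       240.3727         961.4908
  Σ                     93.5837       260.2429       1,014.0529
P = 93.5837.
Convexity = Σ t(t+1)·PV / [P·(1+y)²] = 1,014.0529 / (93.5837 × 1.208900) = 8.96334.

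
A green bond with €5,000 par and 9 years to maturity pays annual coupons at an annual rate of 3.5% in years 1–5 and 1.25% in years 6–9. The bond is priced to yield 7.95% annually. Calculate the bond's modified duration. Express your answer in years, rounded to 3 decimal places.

Periodic yield y = 0.0795. First find Macaulay duration:
  t   CF        PV=CF/(1+0.0795)^t    t·PV
  1       175.00       162.1121       162.1121
  2       175.00       150.1733       300.3466
  3       175.00       139.1138       417.3413
  4       175.00       128.8687       515.4748
  5       175.00       119.3781       596.8907
  6        62.50        39.4952       236.9711
  7        62.50        36.5866       256.1059
  8        62.50        33.8921       271.1370
  9     5,062.50     2,543.0870    22,887.7829
  Σ                  3,352.7069    25,644.1624
P = 3,352.7069; Macaulay duration = 25,644.1624 / 3,352.7069 = 7.64879 years.
Modified duration = D_Mac / (1 + y) = 7.64879 / 1.0795 = 7.08550 years.

7.085 years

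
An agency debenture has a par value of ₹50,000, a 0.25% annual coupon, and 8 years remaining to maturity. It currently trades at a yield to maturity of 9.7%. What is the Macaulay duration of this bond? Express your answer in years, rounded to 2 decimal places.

7.89 years

Periodic yield y = 0.097. Discount each cash flow and weight by its year:
  t   CF        PV=CF/(1+0.097)^t    t·PV
  1       125.00       113.9471       113.9471
  2       125.00       103.8716       207.7432
  3       125.00        94.6870       284.0609
  4       125.00        86.3144       345.2578
  5       125.00        78.6823       393.4113
  6       125.00        71.7249       430.3497
  7       125.00        65.3828       457.6797
  8    50,125.00    23,900.1906   191,201.5251
  Σ                 24,514.8008   193,433.9748
Price P = Σ PV = 24,514.8008.
Macaulay duration = Σ(t·PV) / P = 193,433.9748 / 24,514.8008 = 7.89050 years.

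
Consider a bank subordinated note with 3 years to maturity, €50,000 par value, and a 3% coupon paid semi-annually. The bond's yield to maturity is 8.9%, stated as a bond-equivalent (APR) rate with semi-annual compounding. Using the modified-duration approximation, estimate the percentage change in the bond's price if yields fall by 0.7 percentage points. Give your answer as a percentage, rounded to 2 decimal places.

+1.93%

Periodic yield y = 0.0445. Modified duration first:
  t   CF        PV=CF/(1+0.0445)^t    t·PV
  1       750.00       718.0469       718.0469
  2       750.00       687.4552     1,374.9103
  3       750.00       658.1667     1,974.5002
  4       750.00       630.1261     2,520.5045
  5       750.00       603.2802     3,016.4008
  6    50,750.00    39,082.7739   234,496.6437
  Σ                 42,379.8490   244,101.0064
P = 42,379.8490; D_Mac = 5.75984 half-year periods = 2.87992 yrs; D_mod = 2.87992/(1+0.0445) = 2.75722 yrs.
ΔP/P ≈ -D_mod · Δy = -2.75722 × (-0.007) = +0.019301 = +1.9301%.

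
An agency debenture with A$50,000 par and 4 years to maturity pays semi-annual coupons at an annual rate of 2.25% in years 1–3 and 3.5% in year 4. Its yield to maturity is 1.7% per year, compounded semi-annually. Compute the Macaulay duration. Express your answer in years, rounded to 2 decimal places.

3.85 years

Periodic yield y = 0.0085. Discount each cash flow and weight by its period:
  t   CF        PV=CF/(1+0.0085)^t    t·PV
  1       562.50       557.7590       557.7590
  2       562.50       553.0581     1,106.1161
  3       562.50       548.3967     1,645.1900
  4       562.50       543.7746     2,175.0984
  5       562.50       539.1915     2,695.9574
  6       562.50       534.6470     3,207.8818
  7       875.00       824.6634     5,772.6440
  8    50,875.00    47,544.1625   380,353.3002
  Σ                 51,645.6528   397,513.9470
Price P = Σ PV = 51,645.6528.
Macaulay duration = Σ(t·PV) / P = 397,513.9470 / 51,645.6528 = 7.69695 half-year periods.
In years: 7.69695 / 2 = 3.84847 years.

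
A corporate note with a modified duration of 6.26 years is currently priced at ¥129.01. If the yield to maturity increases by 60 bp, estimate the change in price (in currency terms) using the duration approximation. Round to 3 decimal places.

Duration approximation: ΔP/P ≈ -D_mod · Δy = -6.26 × (+0.006) = -0.037560.
ΔP ≈ 129.01 × (-0.037560) = -4.8456156.

-¥4.846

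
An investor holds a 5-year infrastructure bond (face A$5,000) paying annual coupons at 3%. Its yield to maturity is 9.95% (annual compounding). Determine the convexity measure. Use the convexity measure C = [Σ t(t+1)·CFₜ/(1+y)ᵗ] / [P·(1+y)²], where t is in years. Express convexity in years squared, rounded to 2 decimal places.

With y = 0.0995:
  t   CF        PV=CF/(1+0.0995)^t    t·PV        t(t+1)·PV
  1       150.00       136.4256       136.4256         272.8513
  2       150.00       124.0797       248.1594         744.4783
  3       150.00       112.8510       338.5531       1,354.2125
  4       150.00       102.6385       410.5540       2,052.7701
  5     5,150.00     3,205.0223    16,025.1117      96,150.6701
  Σ                  3,681.0172    17,158.8039     100,574.9823
P = 3,681.0172.
Convexity = Σ t(t+1)·PV / [P·(1+y)²] = 100,574.9823 / (3,681.0172 × 1.208900) = 22.60121.

22.60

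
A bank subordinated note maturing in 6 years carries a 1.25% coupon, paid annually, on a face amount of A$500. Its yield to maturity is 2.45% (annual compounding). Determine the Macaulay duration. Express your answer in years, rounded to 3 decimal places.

Periodic yield y = 0.0245. Discount each cash flow and weight by its year:
  t   CF        PV=CF/(1+0.0245)^t    t·PV
  1         6.25         6.1005         6.1005
  2         6.25         5.9546        11.9093
  3         6.25         5.8122        17.4367
  4         6.25         5.6733        22.6930
  5         6.25         5.5376        27.6879
  6       506.25       437.8176     2,626.9059
  Σ                    466.8959     2,712.7334
Price P = Σ PV = 466.8959.
Macaulay duration = Σ(t·PV) / P = 2,712.7334 / 466.8959 = 5.81015 years.

5.810 years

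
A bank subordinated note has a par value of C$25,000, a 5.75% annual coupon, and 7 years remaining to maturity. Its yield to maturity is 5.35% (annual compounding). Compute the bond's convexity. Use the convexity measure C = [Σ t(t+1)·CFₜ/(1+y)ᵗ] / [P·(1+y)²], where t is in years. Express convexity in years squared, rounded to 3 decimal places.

With y = 0.0535:
  t   CF        PV=CF/(1+0.0535)^t    t·PV        t(t+1)·PV
  1     1,437.50     1,364.4993     1,364.4993       2,728.9986
  2     1,437.50     1,295.2058     2,590.4116       7,771.2347
  3     1,437.50     1,229.4312     3,688.2936      14,753.1745
  4     1,437.50     1,166.9969     4,667.9875      23,339.9375
  5     1,437.50     1,107.7332     5,538.6658      33,231.9946
  6     1,437.50     1,051.4790     6,308.8741      44,162.1190
  7    26,437.50    18,356.0235   128,492.1645   1,027,937.3162
  Σ                 25,571.3688   152,650.8964   1,153,924.7751
P = 25,571.3688.
Convexity = Σ t(t+1)·PV / [P·(1+y)²] = 1,153,924.7751 / (25,571.3688 × 1.109862) = 40.65879.

40.659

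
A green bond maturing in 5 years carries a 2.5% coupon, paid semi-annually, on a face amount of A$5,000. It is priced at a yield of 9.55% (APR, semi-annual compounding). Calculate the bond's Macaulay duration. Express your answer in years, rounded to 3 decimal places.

Periodic yield y = 0.04775. Discount each cash flow and weight by its period:
  t   CF        PV=CF/(1+0.04775)^t    t·PV
  1        62.50        59.6516        59.6516
  2        62.50        56.9331       113.8662
  3        62.50        54.3384       163.0153
  4        62.50        51.8620       207.4480
  5        62.50        49.4985       247.4923
  6        62.50        47.2426       283.4557
  7        62.50        45.0896       315.6272
  8        62.50        43.0347       344.2775
  9        62.50        41.0734       369.6609
  10    5,062.50     3,175.3262    31,753.2616
  Σ                  3,624.0501    33,857.7563
Price P = Σ PV = 3,624.0501.
Macaulay duration = Σ(t·PV) / P = 33,857.7563 / 3,624.0501 = 9.34252 half-year periods.
In years: 9.34252 / 2 = 4.67126 years.

4.671 years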